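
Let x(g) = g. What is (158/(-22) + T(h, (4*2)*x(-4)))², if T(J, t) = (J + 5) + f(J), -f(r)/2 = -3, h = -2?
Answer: 400/121 ≈ 3.3058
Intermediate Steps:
f(r) = 6 (f(r) = -2*(-3) = 6)
T(J, t) = 11 + J (T(J, t) = (J + 5) + 6 = (5 + J) + 6 = 11 + J)
(158/(-22) + T(h, (4*2)*x(-4)))² = (158/(-22) + (11 - 2))² = (158*(-1/22) + 9)² = (-79/11 + 9)² = (20/11)² = 400/121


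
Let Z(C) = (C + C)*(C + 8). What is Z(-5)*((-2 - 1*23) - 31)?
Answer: 1680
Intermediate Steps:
Z(C) = 2*C*(8 + C) (Z(C) = (2*C)*(8 + C) = 2*C*(8 + C))
Z(-5)*((-2 - 1*23) - 31) = (2*(-5)*(8 - 5))*((-2 - 1*23) - 31) = (2*(-5)*3)*((-2 - 23) - 31) = -30*(-25 - 31) = -30*(-56) = 1680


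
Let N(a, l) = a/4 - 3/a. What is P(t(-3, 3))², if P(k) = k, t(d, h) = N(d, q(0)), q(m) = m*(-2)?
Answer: 1/16 ≈ 0.062500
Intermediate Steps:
q(m) = -2*m
N(a, l) = -3/a + a/4 (N(a, l) = a*(¼) - 3/a = a/4 - 3/a = -3/a + a/4)
t(d, h) = -3/d + d/4
P(t(-3, 3))² = (-3/(-3) + (¼)*(-3))² = (-3*(-⅓) - ¾)² = (1 - ¾)² = (¼)² = 1/16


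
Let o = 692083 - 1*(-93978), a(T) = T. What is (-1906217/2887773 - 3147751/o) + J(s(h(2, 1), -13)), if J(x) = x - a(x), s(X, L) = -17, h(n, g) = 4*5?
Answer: -10588393189760/2269965732153 ≈ -4.6646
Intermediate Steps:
h(n, g) = 20
o = 786061 (o = 692083 + 93978 = 786061)
J(x) = 0 (J(x) = x - x = 0)
(-1906217/2887773 - 3147751/o) + J(s(h(2, 1), -13)) = (-1906217/2887773 - 3147751/786061) + 0 = -10588393189760/2269965732153 + 0 = -10588393189760/2269965732153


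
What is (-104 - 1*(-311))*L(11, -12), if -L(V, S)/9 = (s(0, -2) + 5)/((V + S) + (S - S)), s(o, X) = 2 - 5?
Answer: 3726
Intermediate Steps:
s(o, X) = -3
L(V, S) = -18/(S + V) (L(V, S) = -9*(-3 + 5)/((V + S) + (S - S)) = -18/((S + V) + 0) = -18/(S + V))
(-104 - 1*(-311))*L(11, -12) = (-104 - 1*(-311))*(-18/(-12 + 11)) = (-104 + 311)*(-18/(-1)) = 207*(-18*(-1)) = 207*18 = 3726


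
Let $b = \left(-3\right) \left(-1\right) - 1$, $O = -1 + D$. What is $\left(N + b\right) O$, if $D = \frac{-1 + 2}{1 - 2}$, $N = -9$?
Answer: $14$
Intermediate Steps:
$D = -1$ ($D = 1 \frac{1}{-1} = 1 \left(-1\right) = -1$)
$O = -2$ ($O = -1 - 1 = -2$)
$b = 2$ ($b = 3 - 1 = 2$)
$\left(N + b\right) O = \left(-9 + 2\right) \left(-2\right) = \left(-7\right) \left(-2\right) = 14$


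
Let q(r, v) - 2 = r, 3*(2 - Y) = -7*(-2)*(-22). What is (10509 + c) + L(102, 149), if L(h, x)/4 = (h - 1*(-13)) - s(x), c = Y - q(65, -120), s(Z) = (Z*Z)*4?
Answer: -1032628/3 ≈ -3.4421e+5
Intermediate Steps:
Y = 314/3 (Y = 2 - (-7*(-2))*(-22)/3 = 2 - 14*(-22)/3 = 2 - ⅓*(-308) = 2 + 308/3 = 314/3 ≈ 104.67)
q(r, v) = 2 + r
s(Z) = 4*Z² (s(Z) = Z²*4 = 4*Z²)
c = 113/3 (c = 314/3 - (2 + 65) = 314/3 - 1*67 = 314/3 - 67 = 113/3 ≈ 37.667)
L(h, x) = 52 - 16*x² + 4*h (L(h, x) = 4*((h - 1*(-13)) - 4*x²) = 4*((h + 13) - 4*x²) = 4*((13 + h) - 4*x²) = 4*(13 + h - 4*x²) = 52 - 16*x² + 4*h)
(10509 + c) + L(102, 149) = (10509 + 113/3) + (52 - 16*149² + 4*102) = 31640/3 + (52 - 16*22201 + 408) = 31640/3 + (52 - 355216 + 408) = 31640/3 - 354756 = -1032628/3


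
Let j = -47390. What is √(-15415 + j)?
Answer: I*√62805 ≈ 250.61*I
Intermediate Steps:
√(-15415 + j) = √(-15415 - 47390) = √(-62805) = I*√62805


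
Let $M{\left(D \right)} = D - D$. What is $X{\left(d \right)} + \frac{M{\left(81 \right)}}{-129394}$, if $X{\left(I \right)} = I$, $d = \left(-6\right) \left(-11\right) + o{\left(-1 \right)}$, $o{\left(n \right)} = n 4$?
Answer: $62$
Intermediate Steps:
$M{\left(D \right)} = 0$
$o{\left(n \right)} = 4 n$
$d = 62$ ($d = \left(-6\right) \left(-11\right) + 4 \left(-1\right) = 66 - 4 = 62$)
$X{\left(d \right)} + \frac{M{\left(81 \right)}}{-129394} = 62 + \frac{0}{-129394} = 62 + 0 \left(- \frac{1}{129394}\right) = 62 + 0 = 62$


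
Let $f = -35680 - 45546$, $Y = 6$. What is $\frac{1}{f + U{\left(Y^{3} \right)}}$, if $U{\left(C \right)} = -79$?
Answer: $- \frac{1}{81305} \approx -1.2299 \cdot 10^{-5}$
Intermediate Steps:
$f = -81226$
$\frac{1}{f + U{\left(Y^{3} \right)}} = \frac{1}{-81226 - 79} = \frac{1}{-81305} = - \frac{1}{81305}$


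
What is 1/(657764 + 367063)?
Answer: 1/1024827 ≈ 9.7578e-7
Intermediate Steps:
1/(657764 + 367063) = 1/1024827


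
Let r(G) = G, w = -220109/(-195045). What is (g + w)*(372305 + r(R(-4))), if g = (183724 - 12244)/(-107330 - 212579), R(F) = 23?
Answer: 13764420133913768/62396650905 ≈ 2.2060e+5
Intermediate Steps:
w = 220109/195045 (w = -220109*(-1/195045) = 220109/195045 ≈ 1.1285)
g = -171480/319909 (g = 171480/(-319909) = 171480*(-1/319909) = -171480/319909 ≈ -0.53603)
(g + w)*(372305 + r(R(-4))) = (-171480/319909 + 220109/195045)*(372305 + 23) = (36968533481/62396650905)*372328 = 13764420133913768/62396650905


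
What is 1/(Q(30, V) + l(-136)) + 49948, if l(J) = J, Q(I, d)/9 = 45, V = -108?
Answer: 13436013/269 ≈ 49948.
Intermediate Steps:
Q(I, d) = 405 (Q(I, d) = 9*45 = 405)
1/(Q(30, V) + l(-136)) + 49948 = 1/(405 - 136) + 49948 = 1/269 + 49948 = 13436013/269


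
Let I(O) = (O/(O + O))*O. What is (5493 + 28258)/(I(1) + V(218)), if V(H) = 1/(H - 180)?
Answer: 641269/10 ≈ 64127.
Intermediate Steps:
V(H) = 1/(-180 + H)
I(O) = O/2 (I(O) = (O/((2*O)))*O = ((1/(2*O))*O)*O = O/2)
(5493 + 28258)/(I(1) + V(218)) = (5493 + 28258)/((½)*1 + 1/(-180 + 218)) = 33751/(½ + 1/38) = 33751/(10/19) = 33751*(19/10) = 641269/10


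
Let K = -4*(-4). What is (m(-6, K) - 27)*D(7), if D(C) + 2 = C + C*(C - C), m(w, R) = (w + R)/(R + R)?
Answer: -2135/16 ≈ -133.44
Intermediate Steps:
K = 16
m(w, R) = (R + w)/(2*R) (m(w, R) = (R + w)/((2*R)) = (R + w)*(1/(2*R)) = (R + w)/(2*R))
D(C) = -2 + C (D(C) = -2 + (C + C*(C - C)) = -2 + (C + C*0) = -2 + (C + 0) = -2 + C)
(m(-6, K) - 27)*D(7) = ((1/2)*(16 - 6)/16 - 27)*(-2 + 7) = ((1/2)*(1/16)*10 - 27)*5 = (5/16 - 27)*5 = -427/16*5 = -2135/16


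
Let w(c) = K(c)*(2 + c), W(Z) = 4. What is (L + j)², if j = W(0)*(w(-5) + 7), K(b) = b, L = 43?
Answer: 17161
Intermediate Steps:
w(c) = c*(2 + c)
j = 88 (j = 4*(-5*(2 - 5) + 7) = 4*(-5*(-3) + 7) = 4*(15 + 7) = 4*22 = 88)
(L + j)² = (43 + 88)² = 131² = 17161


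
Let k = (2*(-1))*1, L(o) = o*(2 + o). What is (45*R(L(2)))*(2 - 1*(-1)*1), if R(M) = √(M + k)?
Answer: 135*√6 ≈ 330.68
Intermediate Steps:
k = -2 (k = -2*1 = -2)
R(M) = √(-2 + M) (R(M) = √(M - 2) = √(-2 + M))
(45*R(L(2)))*(2 - 1*(-1)*1) = (45*√(-2 + 2*(2 + 2)))*(2 - 1*(-1)*1) = (45*√(-2 + 2*4))*(2 + 1*1) = (45*√(-2 + 8))*(2 + 1) = (45*√6)*3 = 135*√6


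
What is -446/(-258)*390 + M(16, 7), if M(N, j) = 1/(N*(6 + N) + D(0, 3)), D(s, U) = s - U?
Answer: 10117553/15007 ≈ 674.19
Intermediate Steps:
M(N, j) = 1/(-3 + N*(6 + N)) (M(N, j) = 1/(N*(6 + N) + (0 - 1*3)) = 1/(N*(6 + N) + (0 - 3)) = 1/(N*(6 + N) - 3) = 1/(-3 + N*(6 + N)))
-446/(-258)*390 + M(16, 7) = -446/(-258)*390 + 1/(-3 + 16**2 + 6*16) = -446*(-1/258)*390 + 1/(-3 + 256 + 96) = (223/129)*390 + 1/349 = 28990/43 + 1/349 = 10117553/15007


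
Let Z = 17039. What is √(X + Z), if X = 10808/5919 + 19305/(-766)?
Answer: √349785731829503406/4533954 ≈ 130.44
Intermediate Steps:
X = -105987367/4533954 (X = 10808*(1/5919) + 19305*(-1/766) = 10808/5919 - 19305/766 = -105987367/4533954 ≈ -23.376)
√(X + Z) = √(-105987367/4533954 + 17039) = √(77148054839/4533954) = √349785731829503406/4533954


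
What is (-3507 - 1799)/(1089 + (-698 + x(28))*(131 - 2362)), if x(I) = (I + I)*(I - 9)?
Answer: 5306/815457 ≈ 0.0065068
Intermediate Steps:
x(I) = 2*I*(-9 + I) (x(I) = (2*I)*(-9 + I) = 2*I*(-9 + I))
(-3507 - 1799)/(1089 + (-698 + x(28))*(131 - 2362)) = (-3507 - 1799)/(1089 + (-698 + 2*28*(-9 + 28))*(131 - 2362)) = -5306/(1089 + (-698 + 2*28*19)*(-2231)) = -5306/(1089 + (-698 + 1064)*(-2231)) = -5306/(1089 + 366*(-2231)) = -5306/(1089 - 816546) = -5306/(-815457) = -5306*(-1/815457) = 5306/815457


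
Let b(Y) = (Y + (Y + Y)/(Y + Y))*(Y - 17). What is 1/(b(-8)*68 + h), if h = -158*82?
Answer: -1/1056 ≈ -0.00094697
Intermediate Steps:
h = -12956
b(Y) = (1 + Y)*(-17 + Y) (b(Y) = (Y + (2*Y)/((2*Y)))*(-17 + Y) = (Y + (2*Y)*(1/(2*Y)))*(-17 + Y) = (Y + 1)*(-17 + Y) = (1 + Y)*(-17 + Y))
1/(b(-8)*68 + h) = 1/((-17 + (-8)² - 16*(-8))*68 - 12956) = 1/((-17 + 64 + 128)*68 - 12956) = 1/(175*68 - 12956) = 1/(11900 - 12956) = 1/(-1056) = -1/1056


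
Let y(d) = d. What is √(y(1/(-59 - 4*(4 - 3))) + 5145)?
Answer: √2268938/21 ≈ 71.729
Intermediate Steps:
√(y(1/(-59 - 4*(4 - 3))) + 5145) = √(1/(-59 - 4*(4 - 3)) + 5145) = √(1/(-59 - 4*1) + 5145) = √(1/(-59 - 4) + 5145) = √(1/(-63) + 5145) = √(-1/63 + 5145) = √(324134/63) = √2268938/21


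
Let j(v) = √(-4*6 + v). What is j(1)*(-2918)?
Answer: -2918*I*√23 ≈ -13994.0*I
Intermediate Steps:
j(v) = √(-24 + v)
j(1)*(-2918) = √(-24 + 1)*(-2918) = √(-23)*(-2918) = (I*√23)*(-2918) = -2918*I*√23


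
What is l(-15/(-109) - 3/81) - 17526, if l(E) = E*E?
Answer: -151796962358/8661249 ≈ -17526.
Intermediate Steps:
l(E) = E**2
l(-15/(-109) - 3/81) - 17526 = (-15/(-109) - 3/81)**2 - 17526 = (-15*(-1/109) - 3*1/81)**2 - 17526 = (15/109 - 1/27)**2 - 17526 = (296/2943)**2 - 17526 = 87616/8661249 - 17526 = -151796962358/8661249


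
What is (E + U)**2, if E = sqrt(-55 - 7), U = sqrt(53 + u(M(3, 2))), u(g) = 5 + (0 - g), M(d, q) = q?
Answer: -6 + 8*I*sqrt(217) ≈ -6.0 + 117.85*I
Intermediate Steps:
u(g) = 5 - g
U = 2*sqrt(14) (U = sqrt(53 + (5 - 1*2)) = sqrt(53 + (5 - 2)) = sqrt(53 + 3) = sqrt(56) = 2*sqrt(14) ≈ 7.4833)
E = I*sqrt(62) (E = sqrt(-62) = I*sqrt(62) ≈ 7.874*I)
(E + U)**2 = (I*sqrt(62) + 2*sqrt(14))**2 = (2*sqrt(14) + I*sqrt(62))**2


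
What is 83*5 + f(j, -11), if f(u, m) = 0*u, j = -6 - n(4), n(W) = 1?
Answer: 415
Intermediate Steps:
j = -7 (j = -6 - 1*1 = -6 - 1 = -7)
f(u, m) = 0
83*5 + f(j, -11) = 83*5 + 0 = 415 + 0 = 415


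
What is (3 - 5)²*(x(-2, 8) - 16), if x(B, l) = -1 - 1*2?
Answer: -76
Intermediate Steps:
x(B, l) = -3 (x(B, l) = -1 - 2 = -3)
(3 - 5)²*(x(-2, 8) - 16) = (3 - 5)²*(-3 - 16) = (-2)²*(-19) = 4*(-19) = -76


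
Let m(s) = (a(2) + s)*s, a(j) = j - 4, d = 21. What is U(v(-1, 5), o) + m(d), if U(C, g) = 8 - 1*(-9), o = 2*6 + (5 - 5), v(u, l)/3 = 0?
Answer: 416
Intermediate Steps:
v(u, l) = 0 (v(u, l) = 3*0 = 0)
a(j) = -4 + j
o = 12 (o = 12 + 0 = 12)
U(C, g) = 17 (U(C, g) = 8 + 9 = 17)
m(s) = s*(-2 + s) (m(s) = ((-4 + 2) + s)*s = (-2 + s)*s = s*(-2 + s))
U(v(-1, 5), o) + m(d) = 17 + 21*(-2 + 21) = 17 + 21*19 = 17 + 399 = 416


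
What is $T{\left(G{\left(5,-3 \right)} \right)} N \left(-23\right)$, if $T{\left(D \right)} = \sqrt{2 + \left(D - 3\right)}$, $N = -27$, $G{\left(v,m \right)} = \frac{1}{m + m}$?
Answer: $\frac{207 i \sqrt{42}}{2} \approx 670.76 i$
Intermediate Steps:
$G{\left(v,m \right)} = \frac{1}{2 m}$
$T{\left(D \right)} = \sqrt{-1 + D}$ ($T{\left(D \right)} = \sqrt{2 + \left(-3 + D\right)} = \sqrt{-1 + D}$)
$T{\left(G{\left(5,-3 \right)} \right)} N \left(-23\right) = \sqrt{-1 + \frac{1}{2 \left(-3\right)}} \left(-27\right) \left(-23\right) = \sqrt{-1 + \frac{1}{2} \left(- \frac{1}{3}\right)} \left(-27\right) \left(-23\right) = \sqrt{-1 - \frac{1}{6}} \left(-27\right) \left(-23\right) = \sqrt{- \frac{7}{6}} \left(-27\right) \left(-23\right) = \frac{i \sqrt{42}}{6} \left(-27\right) \left(-23\right) = - \frac{9 i \sqrt{42}}{2} \left(-23\right) = \frac{207 i \sqrt{42}}{2}$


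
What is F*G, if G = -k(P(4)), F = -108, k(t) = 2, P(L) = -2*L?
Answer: 216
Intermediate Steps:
G = -2 (G = -1*2 = -2)
F*G = -108*(-2) = 216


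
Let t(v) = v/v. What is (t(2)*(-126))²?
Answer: 15876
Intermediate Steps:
t(v) = 1
(t(2)*(-126))² = (1*(-126))² = (-126)² = 15876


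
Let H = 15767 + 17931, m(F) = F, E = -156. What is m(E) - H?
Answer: -33854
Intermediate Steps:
H = 33698
m(E) - H = -156 - 1*33698 = -156 - 33698 = -33854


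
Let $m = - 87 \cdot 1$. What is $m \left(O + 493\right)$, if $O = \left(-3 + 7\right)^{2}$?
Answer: $-44283$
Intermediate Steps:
$O = 16$ ($O = 4^{2} = 16$)
$m = -87$ ($m = \left(-1\right) 87 = -87$)
$m \left(O + 493\right) = - 87 \left(16 + 493\right) = \left(-87\right) 509 = -44283$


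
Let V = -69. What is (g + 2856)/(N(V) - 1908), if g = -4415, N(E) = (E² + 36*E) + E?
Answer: -1559/300 ≈ -5.1967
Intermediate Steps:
N(E) = E² + 37*E
(g + 2856)/(N(V) - 1908) = (-4415 + 2856)/(-69*(37 - 69) - 1908) = -1559/(-69*(-32) - 1908) = -1559/(2208 - 1908) = -1559/300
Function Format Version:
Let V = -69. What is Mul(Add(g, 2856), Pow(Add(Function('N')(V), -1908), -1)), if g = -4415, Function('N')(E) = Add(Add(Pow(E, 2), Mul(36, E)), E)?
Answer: Rational(-1559, 300) ≈ -5.1967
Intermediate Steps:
Function('N')(E) = Add(Pow(E, 2), Mul(37, E))
Mul(Add(g, 2856), Pow(Add(Function('N')(V), -1908), -1)) = Mul(Add(-4415, 2856), Pow(Add(Mul(-69, Add(37, -69)), -1908), -1)) = Mul(-1559, Pow(Add(Mul(-69, -32), -1908), -1)) = Mul(-1559, Pow(Add(2208, -1908), -1)) = Mul(-1559, Pow(300, -1)) = Mul(-1559, Rational(1, 300)) = Rational(-1559, 300)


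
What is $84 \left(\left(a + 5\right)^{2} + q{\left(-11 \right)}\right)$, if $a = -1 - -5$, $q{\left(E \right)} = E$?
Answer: $5880$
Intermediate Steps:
$a = 4$ ($a = -1 + 5 = 4$)
$84 \left(\left(a + 5\right)^{2} + q{\left(-11 \right)}\right) = 84 \left(\left(4 + 5\right)^{2} - 11\right) = 84 \left(9^{2} - 11\right) = 84 \left(81 - 11\right) = 84 \cdot 70 = 5880$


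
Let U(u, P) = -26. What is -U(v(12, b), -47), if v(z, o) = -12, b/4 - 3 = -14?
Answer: 26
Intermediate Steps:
b = -44 (b = 12 + 4*(-14) = 12 - 56 = -44)
-U(v(12, b), -47) = -1*(-26) = 26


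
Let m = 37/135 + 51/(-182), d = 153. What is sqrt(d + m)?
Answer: sqrt(10262231070)/8190 ≈ 12.369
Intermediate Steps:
m = -151/24570 (m = 37*(1/135) + 51*(-1/182) = 37/135 - 51/182 = -151/24570 ≈ -0.0061457)
sqrt(d + m) = sqrt(153 - 151/24570) = sqrt(3759059/24570) = sqrt(10262231070)/8190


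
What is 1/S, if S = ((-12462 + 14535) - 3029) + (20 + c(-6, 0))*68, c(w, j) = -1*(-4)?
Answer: 1/676 ≈ 0.0014793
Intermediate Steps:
c(w, j) = 4
S = 676 (S = ((-12462 + 14535) - 3029) + (20 + 4)*68 = (2073 - 3029) + 24*68 = -956 + 1632 = 676)
1/S = 1/676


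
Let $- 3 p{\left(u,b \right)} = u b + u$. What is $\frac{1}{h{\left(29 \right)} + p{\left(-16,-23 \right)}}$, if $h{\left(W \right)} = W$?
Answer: $- \frac{3}{265} \approx -0.011321$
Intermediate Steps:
$p{\left(u,b \right)} = - \frac{u}{3} - \frac{b u}{3}$ ($p{\left(u,b \right)} = - \frac{u b + u}{3} = - \frac{b u + u}{3} = - \frac{u + b u}{3} = - \frac{u}{3} - \frac{b u}{3}$)
$\frac{1}{h{\left(29 \right)} + p{\left(-16,-23 \right)}} = \frac{1}{29 - - \frac{16 \left(1 - 23\right)}{3}} = \frac{1}{29 - \left(- \frac{16}{3}\right) \left(-22\right)} = \frac{1}{29 - \frac{352}{3}} = \frac{1}{- \frac{265}{3}} = - \frac{3}{265}$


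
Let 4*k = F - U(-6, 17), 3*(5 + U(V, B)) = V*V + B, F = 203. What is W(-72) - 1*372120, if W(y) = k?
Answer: -4464869/12 ≈ -3.7207e+5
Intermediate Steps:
U(V, B) = -5 + B/3 + V²/3 (U(V, B) = -5 + (V*V + B)/3 = -5 + (V² + B)/3 = -5 + (B + V²)/3 = -5 + (B/3 + V²/3) = -5 + B/3 + V²/3)
k = 571/12 (k = (203 - (-5 + (⅓)*17 + (⅓)*(-6)²))/4 = (203 - (-5 + 17/3 + (⅓)*36))/4 = (203 - (-5 + 17/3 + 12))/4 = (203 - 1*38/3)/4 = (203 - 38/3)/4 = (¼)*(571/3) = 571/12 ≈ 47.583)
W(y) = 571/12
W(-72) - 1*372120 = 571/12 - 1*372120 = 571/12 - 372120 = -4464869/12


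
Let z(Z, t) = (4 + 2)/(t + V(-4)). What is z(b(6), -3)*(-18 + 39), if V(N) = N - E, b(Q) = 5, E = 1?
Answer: -63/4 ≈ -15.750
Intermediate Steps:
V(N) = -1 + N (V(N) = N - 1*1 = N - 1 = -1 + N)
z(Z, t) = 6/(-5 + t) (z(Z, t) = (4 + 2)/(t + (-1 - 4)) = 6/(t - 5) = 6/(-5 + t))
z(b(6), -3)*(-18 + 39) = (6/(-5 - 3))*(-18 + 39) = (6/(-8))*21 = (6*(-⅛))*21 = -¾*21 = -63/4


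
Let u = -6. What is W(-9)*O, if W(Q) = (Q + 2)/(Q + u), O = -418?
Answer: -2926/15 ≈ -195.07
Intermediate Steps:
W(Q) = (2 + Q)/(-6 + Q) (W(Q) = (Q + 2)/(Q - 6) = (2 + Q)/(-6 + Q))
W(-9)*O = ((2 - 9)/(-6 - 9))*(-418) = (-7/(-15))*(-418) = -1/15*(-7)*(-418) = (7/15)*(-418) = -2926/15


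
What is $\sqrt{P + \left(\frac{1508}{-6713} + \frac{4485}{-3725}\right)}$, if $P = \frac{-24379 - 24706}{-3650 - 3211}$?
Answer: $\frac{2 \sqrt{34393867092499852365}}{4901875755} \approx 2.3928$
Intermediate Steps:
$P = \frac{49085}{6861}$ ($P = - \frac{49085}{-6861} = \left(-49085\right) \left(- \frac{1}{6861}\right) = \frac{49085}{6861} \approx 7.1542$)
$\sqrt{P + \left(\frac{1508}{-6713} + \frac{4485}{-3725}\right)} = \sqrt{\frac{49085}{6861} + \left(\frac{1508}{-6713} + \frac{4485}{-3725}\right)} = \sqrt{\frac{49085}{6861} + \left(1508 \left(- \frac{1}{6713}\right) + 4485 \left(- \frac{1}{3725}\right)\right)} = \sqrt{\frac{49085}{6861} - \frac{7145021}{5001185}} = \sqrt{\frac{196461176644}{34313130285}} = \frac{2 \sqrt{34393867092499852365}}{4901875755}$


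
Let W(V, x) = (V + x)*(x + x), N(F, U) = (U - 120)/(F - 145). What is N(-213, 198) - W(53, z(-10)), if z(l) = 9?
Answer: -199803/179 ≈ -1116.2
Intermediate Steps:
N(F, U) = (-120 + U)/(-145 + F)
W(V, x) = 2*x*(V + x) (W(V, x) = (V + x)*(2*x) = 2*x*(V + x))
N(-213, 198) - W(53, z(-10)) = (-120 + 198)/(-145 - 213) - 2*9*(53 + 9) = 78/(-358) - 2*9*62 = -1/358*78 - 1*1116 = -39/179 - 1116 = -199803/179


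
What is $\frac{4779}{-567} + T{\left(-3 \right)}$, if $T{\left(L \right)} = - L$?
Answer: $- \frac{38}{7} \approx -5.4286$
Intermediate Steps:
$\frac{4779}{-567} + T{\left(-3 \right)} = \frac{4779}{-567} - -3 = 4779 \left(- \frac{1}{567}\right) + 3 = - \frac{59}{7} + 3 = - \frac{38}{7}$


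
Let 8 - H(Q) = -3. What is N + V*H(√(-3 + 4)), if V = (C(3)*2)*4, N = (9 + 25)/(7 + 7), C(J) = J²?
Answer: 5561/7 ≈ 794.43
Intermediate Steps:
H(Q) = 11 (H(Q) = 8 - 1*(-3) = 8 + 3 = 11)
N = 17/7 (N = 34/14 = 34*(1/14) = 17/7 ≈ 2.4286)
V = 72 (V = (3²*2)*4 = (9*2)*4 = 18*4 = 72)
N + V*H(√(-3 + 4)) = 17/7 + 72*11 = 17/7 + 792 = 5561/7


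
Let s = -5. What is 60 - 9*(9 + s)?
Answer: 24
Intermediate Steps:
60 - 9*(9 + s) = 60 - 9*(9 - 5) = 60 - 9*4 = 60 - 1*36 = 60 - 36 = 24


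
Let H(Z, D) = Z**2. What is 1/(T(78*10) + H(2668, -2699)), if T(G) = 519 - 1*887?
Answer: 1/7117856 ≈ 1.4049e-7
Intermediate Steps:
T(G) = -368 (T(G) = 519 - 887 = -368)
1/(T(78*10) + H(2668, -2699)) = 1/(-368 + 2668**2) = 1/(-368 + 7118224) = 1/7117856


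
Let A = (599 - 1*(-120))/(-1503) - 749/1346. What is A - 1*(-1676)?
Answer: 3388518167/2023038 ≈ 1675.0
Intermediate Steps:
A = -2093521/2023038 (A = (599 + 120)*(-1/1503) - 749*1/1346 = 719*(-1/1503) - 749/1346 = -719/1503 - 749/1346 = -2093521/2023038 ≈ -1.0348)
A - 1*(-1676) = -2093521/2023038 - 1*(-1676) = -2093521/2023038 + 1676 = 3388518167/2023038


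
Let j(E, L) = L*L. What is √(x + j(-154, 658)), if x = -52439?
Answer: 5*√15221 ≈ 616.87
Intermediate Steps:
j(E, L) = L²
√(x + j(-154, 658)) = √(-52439 + 658²) = √(-52439 + 432964) = √380525 = 5*√15221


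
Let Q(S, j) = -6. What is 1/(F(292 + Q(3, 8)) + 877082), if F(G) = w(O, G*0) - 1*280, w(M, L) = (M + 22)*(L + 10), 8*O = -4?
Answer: 1/877017 ≈ 1.1402e-6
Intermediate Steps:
O = -1/2 (O = (1/8)*(-4) = -1/2 ≈ -0.50000)
w(M, L) = (10 + L)*(22 + M) (w(M, L) = (22 + M)*(10 + L) = (10 + L)*(22 + M))
F(G) = -65 (F(G) = (220 + 10*(-1/2) + 22*(G*0) + (G*0)*(-1/2)) - 1*280 = (220 - 5 + 22*0 + 0*(-1/2)) - 280 = (220 - 5 + 0 + 0) - 280 = 215 - 280 = -65)
1/(F(292 + Q(3, 8)) + 877082) = 1/(-65 + 877082) = 1/877017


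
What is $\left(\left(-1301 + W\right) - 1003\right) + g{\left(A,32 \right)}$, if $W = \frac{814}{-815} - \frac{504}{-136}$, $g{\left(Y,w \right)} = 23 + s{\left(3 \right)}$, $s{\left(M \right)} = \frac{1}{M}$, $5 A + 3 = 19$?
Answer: $- \frac{94683389}{41565} \approx -2278.0$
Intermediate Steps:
$A = \frac{16}{5}$ ($A = - \frac{3}{5} + \frac{1}{5} \cdot 19 = - \frac{3}{5} + \frac{19}{5} = \frac{16}{5} \approx 3.2$)
$g{\left(Y,w \right)} = \frac{70}{3}$ ($g{\left(Y,w \right)} = 23 + \frac{1}{3} = \frac{70}{3}$)
$W = \frac{37507}{13855}$ ($W = 814 \left(- \frac{1}{815}\right) - - \frac{63}{17} = - \frac{814}{815} + \frac{63}{17} = \frac{37507}{13855} \approx 2.7071$)
$\left(\left(-1301 + W\right) - 1003\right) + g{\left(A,32 \right)} = \left(\left(-1301 + \frac{37507}{13855}\right) - 1003\right) + \frac{70}{3} = \left(- \frac{17987848}{13855} - 1003\right) + \frac{70}{3} = - \frac{31884413}{13855} + \frac{70}{3} = - \frac{94683389}{41565}$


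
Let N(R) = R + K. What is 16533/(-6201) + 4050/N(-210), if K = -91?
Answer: -3343387/207389 ≈ -16.121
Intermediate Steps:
N(R) = -91 + R (N(R) = R - 91 = -91 + R)
16533/(-6201) + 4050/N(-210) = 16533/(-6201) + 4050/(-91 - 210) = 16533*(-1/6201) + 4050/(-301) = -1837/689 + 4050*(-1/301) = -1837/689 - 4050/301 = -3343387/207389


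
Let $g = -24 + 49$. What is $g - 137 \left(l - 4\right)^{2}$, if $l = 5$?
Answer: $-112$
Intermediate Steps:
$g = 25$
$g - 137 \left(l - 4\right)^{2} = 25 - 137 \left(5 - 4\right)^{2} = 25 - 137 \cdot 1^{2} = 25 - 137 = -112$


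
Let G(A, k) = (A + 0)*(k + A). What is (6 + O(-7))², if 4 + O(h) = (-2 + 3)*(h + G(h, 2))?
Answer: 900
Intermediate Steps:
G(A, k) = A*(A + k)
O(h) = -4 + h + h*(2 + h) (O(h) = -4 + (-2 + 3)*(h + h*(h + 2)) = -4 + 1*(h + h*(2 + h)) = -4 + (h + h*(2 + h)) = -4 + h + h*(2 + h))
(6 + O(-7))² = (6 + (-4 - 7 - 7*(2 - 7)))² = (6 + (-4 - 7 - 7*(-5)))² = (6 + (-4 - 7 + 35))² = (6 + 24)² = 30² = 900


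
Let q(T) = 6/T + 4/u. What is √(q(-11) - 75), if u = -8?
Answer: I*√36806/22 ≈ 8.7204*I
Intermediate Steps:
q(T) = -½ + 6/T (q(T) = 6/T + 4/(-8) = 6/T + 4*(-⅛) = 6/T - ½ = -½ + 6/T)
√(q(-11) - 75) = √((½)*(12 - 1*(-11))/(-11) - 75) = √((½)*(-1/11)*(12 + 11) - 75) = √((½)*(-1/11)*23 - 75) = √(-23/22 - 75) = √(-1673/22) = I*√36806/22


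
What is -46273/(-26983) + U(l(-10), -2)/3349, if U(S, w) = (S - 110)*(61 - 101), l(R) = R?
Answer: 284486677/90366067 ≈ 3.1482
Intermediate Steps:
U(S, w) = 4400 - 40*S (U(S, w) = (-110 + S)*(-40) = 4400 - 40*S)
-46273/(-26983) + U(l(-10), -2)/3349 = -46273/(-26983) + (4400 - 40*(-10))/3349 = -46273*(-1/26983) + (4400 + 400)*(1/3349) = 46273/26983 + 4800*(1/3349) = 46273/26983 + 4800/3349 = 284486677/90366067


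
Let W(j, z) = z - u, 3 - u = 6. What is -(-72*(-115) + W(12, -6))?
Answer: -8277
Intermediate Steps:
u = -3 (u = 3 - 1*6 = 3 - 6 = -3)
W(j, z) = 3 + z (W(j, z) = z - 1*(-3) = z + 3 = 3 + z)
-(-72*(-115) + W(12, -6)) = -(-72*(-115) + (3 - 6)) = -(8280 - 3) = -1*8277 = -8277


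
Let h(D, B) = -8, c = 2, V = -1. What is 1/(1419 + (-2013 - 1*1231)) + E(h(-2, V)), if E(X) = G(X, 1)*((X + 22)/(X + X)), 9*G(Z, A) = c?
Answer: -12811/65700 ≈ -0.19499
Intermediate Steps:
G(Z, A) = 2/9 (G(Z, A) = (⅑)*2 = 2/9)
E(X) = (22 + X)/(9*X) (E(X) = 2*((X + 22)/(X + X))/9 = 2*((22 + X)/((2*X)))/9 = 2*((22 + X)*(1/(2*X)))/9 = 2*((22 + X)/(2*X))/9 = (22 + X)/(9*X))
1/(1419 + (-2013 - 1*1231)) + E(h(-2, V)) = 1/(1419 + (-2013 - 1*1231)) + (⅑)*(22 - 8)/(-8) = 1/(1419 + (-2013 - 1231)) + (⅑)*(-⅛)*14 = 1/(1419 - 3244) - 7/36 = 1/(-1825) - 7/36 = -1/1825 - 7/36 = -12811/65700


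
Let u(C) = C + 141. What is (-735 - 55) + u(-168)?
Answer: -817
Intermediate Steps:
u(C) = 141 + C
(-735 - 55) + u(-168) = (-735 - 55) + (141 - 168) = -790 - 27 = -817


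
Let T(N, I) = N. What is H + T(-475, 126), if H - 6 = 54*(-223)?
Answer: -12511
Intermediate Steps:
H = -12036 (H = 6 + 54*(-223) = 6 - 12042 = -12036)
H + T(-475, 126) = -12036 - 475 = -12511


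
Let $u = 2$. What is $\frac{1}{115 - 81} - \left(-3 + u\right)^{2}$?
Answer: $- \frac{33}{34} \approx -0.97059$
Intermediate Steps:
$\frac{1}{115 - 81} - \left(-3 + u\right)^{2} = \frac{1}{115 - 81} - \left(-3 + 2\right)^{2} = \frac{1}{34} - \left(-1\right)^{2} = \frac{1}{34} - 1 = - \frac{33}{34}$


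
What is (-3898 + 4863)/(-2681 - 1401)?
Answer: -965/4082 ≈ -0.23640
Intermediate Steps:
(-3898 + 4863)/(-2681 - 1401) = 965/(-4082) = 965*(-1/4082) = -965/4082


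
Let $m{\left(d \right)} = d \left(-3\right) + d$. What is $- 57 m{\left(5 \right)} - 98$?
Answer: $472$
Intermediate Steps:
$m{\left(d \right)} = - 2 d$ ($m{\left(d \right)} = - 3 d + d = - 2 d$)
$- 57 m{\left(5 \right)} - 98 = - 57 \left(\left(-2\right) 5\right) - 98 = \left(-57\right) \left(-10\right) - 98 = 570 - 98 = 472$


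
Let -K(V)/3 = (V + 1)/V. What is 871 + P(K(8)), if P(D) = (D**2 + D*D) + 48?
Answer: 30137/32 ≈ 941.78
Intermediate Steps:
K(V) = -3*(1 + V)/V (K(V) = -3*(V + 1)/V = -3*(1 + V)/V)
P(D) = 48 + 2*D**2 (P(D) = (D**2 + D**2) + 48 = 2*D**2 + 48 = 48 + 2*D**2)
871 + P(K(8)) = 871 + (48 + 2*(-3 - 3/8)**2) = 871 + (48 + 2*(-27/8)**2) = 871 + (48 + 2*(729/64)) = 871 + (48 + 729/32) = 871 + 2265/32 = 30137/32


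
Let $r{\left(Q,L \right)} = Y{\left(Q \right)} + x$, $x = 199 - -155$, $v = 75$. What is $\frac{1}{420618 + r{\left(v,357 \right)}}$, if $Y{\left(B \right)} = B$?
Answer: $\frac{1}{421047} \approx 2.375 \cdot 10^{-6}$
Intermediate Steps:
$x = 354$ ($x = 199 + 155 = 354$)
$r{\left(Q,L \right)} = 354 + Q$ ($r{\left(Q,L \right)} = Q + 354 = 354 + Q$)
$\frac{1}{420618 + r{\left(v,357 \right)}} = \frac{1}{420618 + \left(354 + 75\right)} = \frac{1}{420618 + 429} = \frac{1}{421047}$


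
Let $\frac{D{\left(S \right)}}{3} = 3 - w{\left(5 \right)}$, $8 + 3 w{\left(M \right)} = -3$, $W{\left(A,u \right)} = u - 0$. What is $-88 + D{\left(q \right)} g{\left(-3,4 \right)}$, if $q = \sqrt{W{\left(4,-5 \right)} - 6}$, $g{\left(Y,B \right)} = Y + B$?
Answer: $-68$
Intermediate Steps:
$W{\left(A,u \right)} = u$ ($W{\left(A,u \right)} = u + 0 = u$)
$w{\left(M \right)} = - \frac{11}{3}$ ($w{\left(M \right)} = - \frac{8}{3} + \frac{1}{3} \left(-3\right) = - \frac{8}{3} - 1 = - \frac{11}{3}$)
$g{\left(Y,B \right)} = B + Y$
$q = i \sqrt{11}$ ($q = \sqrt{-5 - 6} = \sqrt{-11} = i \sqrt{11} \approx 3.3166 i$)
$D{\left(S \right)} = 20$ ($D{\left(S \right)} = 3 \left(3 - - \frac{11}{3}\right) = 3 \left(3 + \frac{11}{3}\right) = 3 \cdot \frac{20}{3} = 20$)
$-88 + D{\left(q \right)} g{\left(-3,4 \right)} = -88 + 20 \left(4 - 3\right) = -88 + 20 \cdot 1 = -88 + 20 = -68$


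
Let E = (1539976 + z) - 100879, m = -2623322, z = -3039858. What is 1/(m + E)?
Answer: -1/4224083 ≈ -2.3674e-7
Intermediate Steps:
E = -1600761 (E = (1539976 - 3039858) - 100879 = -1499882 - 100879 = -1600761)
1/(m + E) = 1/(-2623322 - 1600761) = 1/(-4224083) = -1/4224083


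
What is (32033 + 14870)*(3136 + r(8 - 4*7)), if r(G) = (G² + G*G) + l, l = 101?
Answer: 189347411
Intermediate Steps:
r(G) = 101 + 2*G² (r(G) = (G² + G*G) + 101 = (G² + G²) + 101 = 2*G² + 101 = 101 + 2*G²)
(32033 + 14870)*(3136 + r(8 - 4*7)) = (32033 + 14870)*(3136 + (101 + 2*(8 - 4*7)²)) = 46903*(3136 + (101 + 2*(8 - 28)²)) = 46903*(3136 + (101 + 2*(-20)²)) = 46903*(3136 + (101 + 2*400)) = 46903*(3136 + (101 + 800)) = 46903*(3136 + 901) = 46903*4037 = 189347411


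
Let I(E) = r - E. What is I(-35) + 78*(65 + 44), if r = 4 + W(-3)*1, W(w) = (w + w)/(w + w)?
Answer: 8542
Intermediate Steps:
W(w) = 1 (W(w) = (2*w)/((2*w)) = (2*w)*(1/(2*w)) = 1)
r = 5 (r = 4 + 1*1 = 4 + 1 = 5)
I(E) = 5 - E
I(-35) + 78*(65 + 44) = (5 - 1*(-35)) + 78*(65 + 44) = (5 + 35) + 78*109 = 40 + 8502 = 8542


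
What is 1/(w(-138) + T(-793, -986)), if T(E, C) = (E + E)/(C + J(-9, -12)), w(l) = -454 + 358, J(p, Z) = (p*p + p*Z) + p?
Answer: -31/2915 ≈ -0.010635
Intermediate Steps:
J(p, Z) = p + p² + Z*p (J(p, Z) = (p² + Z*p) + p = p + p² + Z*p)
w(l) = -96
T(E, C) = 2*E/(180 + C) (T(E, C) = (E + E)/(C - 9*(1 - 12 - 9)) = (2*E)/(C - 9*(-20)) = (2*E)/(C + 180) = (2*E)/(180 + C) = 2*E/(180 + C))
1/(w(-138) + T(-793, -986)) = 1/(-96 + 2*(-793)/(180 - 986)) = 1/(-96 + 2*(-793)/(-806)) = 1/(-96 + 2*(-793)*(-1/806)) = 1/(-96 + 61/31) = 1/(-2915/31) = -31/2915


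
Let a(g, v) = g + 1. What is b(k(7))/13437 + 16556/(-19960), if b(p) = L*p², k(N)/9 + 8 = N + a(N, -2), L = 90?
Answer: 191873573/7450070 ≈ 25.755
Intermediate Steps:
a(g, v) = 1 + g
k(N) = -63 + 18*N (k(N) = -72 + 9*(N + (1 + N)) = -72 + 9*(1 + 2*N) = -72 + (9 + 18*N) = -63 + 18*N)
b(p) = 90*p²
b(k(7))/13437 + 16556/(-19960) = (90*(-63 + 18*7)²)/13437 + 16556/(-19960) = (90*(-63 + 126)²)*(1/13437) + 16556*(-1/19960) = (90*63²)*(1/13437) - 4139/4990 = (90*3969)*(1/13437) - 4139/4990 = 357210*(1/13437) - 4139/4990 = 39690/1493 - 4139/4990 = 191873573/7450070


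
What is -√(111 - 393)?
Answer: -I*√282 ≈ -16.793*I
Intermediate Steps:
-√(111 - 393) = -√(-282) = -I*√282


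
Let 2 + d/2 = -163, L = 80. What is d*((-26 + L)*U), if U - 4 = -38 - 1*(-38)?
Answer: -71280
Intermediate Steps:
d = -330 (d = -4 + 2*(-163) = -4 - 326 = -330)
U = 4 (U = 4 + (-38 - 1*(-38)) = 4 + (-38 + 38) = 4 + 0 = 4)
d*((-26 + L)*U) = -330*(-26 + 80)*4 = -17820*4 = -330*216 = -71280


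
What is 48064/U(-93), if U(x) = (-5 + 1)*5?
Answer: -12016/5 ≈ -2403.2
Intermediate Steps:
U(x) = -20 (U(x) = -4*5 = -20)
48064/U(-93) = 48064/(-20) = 48064*(-1/20) = -12016/5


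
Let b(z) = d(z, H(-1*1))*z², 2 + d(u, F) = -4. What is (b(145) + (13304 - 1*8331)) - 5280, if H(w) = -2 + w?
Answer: -126457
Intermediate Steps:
d(u, F) = -6 (d(u, F) = -2 - 4 = -6)
b(z) = -6*z²
(b(145) + (13304 - 1*8331)) - 5280 = (-6*145² + (13304 - 1*8331)) - 5280 = (-6*21025 + (13304 - 8331)) - 5280 = (-126150 + 4973) - 5280 = -121177 - 5280 = -126457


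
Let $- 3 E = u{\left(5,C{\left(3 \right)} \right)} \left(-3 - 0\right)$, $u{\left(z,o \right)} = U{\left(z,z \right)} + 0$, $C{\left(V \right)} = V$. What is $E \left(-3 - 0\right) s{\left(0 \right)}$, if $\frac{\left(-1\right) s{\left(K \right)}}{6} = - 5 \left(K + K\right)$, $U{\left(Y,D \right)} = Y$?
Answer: $0$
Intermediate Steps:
$u{\left(z,o \right)} = z$ ($u{\left(z,o \right)} = z + 0 = z$)
$E = 5$ ($E = - \frac{5 \left(-3 - 0\right)}{3} = - \frac{5 \left(-3 + 0\right)}{3} = - \frac{5 \left(-3\right)}{3} = \left(- \frac{1}{3}\right) \left(-15\right) = 5$)
$s{\left(K \right)} = 60 K$ ($s{\left(K \right)} = - 6 \left(- 5 \left(K + K\right)\right) = - 6 \left(- 5 \cdot 2 K\right) = - 6 \left(- 10 K\right) = 60 K$)
$E \left(-3 - 0\right) s{\left(0 \right)} = 5 \left(-3 - 0\right) 60 \cdot 0 = 5 \left(-3 + 0\right) 0 = 5 \left(-3\right) 0 = \left(-15\right) 0 = 0$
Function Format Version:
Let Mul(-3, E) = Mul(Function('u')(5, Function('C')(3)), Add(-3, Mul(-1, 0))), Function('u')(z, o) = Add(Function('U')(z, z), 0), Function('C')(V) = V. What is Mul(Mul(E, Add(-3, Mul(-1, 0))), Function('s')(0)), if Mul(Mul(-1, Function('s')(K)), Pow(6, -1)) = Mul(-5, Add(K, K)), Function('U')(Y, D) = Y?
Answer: 0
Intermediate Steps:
Function('u')(z, o) = z (Function('u')(z, o) = Add(z, 0) = z)
E = 5 (E = Mul(Rational(-1, 3), Mul(5, Add(-3, Mul(-1, 0)))) = Mul(Rational(-1, 3), Mul(5, Add(-3, 0))) = Mul(Rational(-1, 3), Mul(5, -3)) = Mul(Rational(-1, 3), -15) = 5)
Function('s')(K) = Mul(60, K) (Function('s')(K) = Mul(-6, Mul(-5, Add(K, K))) = Mul(-6, Mul(-5, Mul(2, K))) = Mul(-6, Mul(-10, K)) = Mul(60, K))
Mul(Mul(E, Add(-3, Mul(-1, 0))), Function('s')(0)) = Mul(Mul(5, Add(-3, Mul(-1, 0))), Mul(60, 0)) = Mul(Mul(5, Add(-3, 0)), 0) = Mul(Mul(5, -3), 0) = Mul(-15, 0) = 0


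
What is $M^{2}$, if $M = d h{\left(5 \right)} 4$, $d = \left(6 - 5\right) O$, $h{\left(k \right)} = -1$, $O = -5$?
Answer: $400$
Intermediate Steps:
$d = -5$ ($d = \left(6 - 5\right) \left(-5\right) = 1 \left(-5\right) = -5$)
$M = 20$ ($M = \left(-5\right) \left(-1\right) 4 = 5 \cdot 4 = 20$)
$M^{2} = 20^{2} = 400$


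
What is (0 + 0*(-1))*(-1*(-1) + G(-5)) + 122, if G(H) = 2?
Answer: 122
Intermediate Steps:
(0 + 0*(-1))*(-1*(-1) + G(-5)) + 122 = (0 + 0*(-1))*(-1*(-1) + 2) + 122 = (0 + 0)*(1 + 2) + 122 = 0*3 + 122 = 0 + 122 = 122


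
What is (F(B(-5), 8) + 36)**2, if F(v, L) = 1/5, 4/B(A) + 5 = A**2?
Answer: 32761/25 ≈ 1310.4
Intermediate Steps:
B(A) = 4/(-5 + A**2)
F(v, L) = 1/5
(F(B(-5), 8) + 36)**2 = (1/5 + 36)**2 = (181/5)**2 = 32761/25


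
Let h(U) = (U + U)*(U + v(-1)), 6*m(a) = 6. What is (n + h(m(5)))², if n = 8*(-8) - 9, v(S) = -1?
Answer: 5329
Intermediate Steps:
m(a) = 1 (m(a) = (⅙)*6 = 1)
n = -73 (n = -64 - 9 = -73)
h(U) = 2*U*(-1 + U) (h(U) = (U + U)*(U - 1) = (2*U)*(-1 + U) = 2*U*(-1 + U))
(n + h(m(5)))² = (-73 + 2*1*(-1 + 1))² = (-73 + 2*1*0)² = (-73 + 0)² = (-73)² = 5329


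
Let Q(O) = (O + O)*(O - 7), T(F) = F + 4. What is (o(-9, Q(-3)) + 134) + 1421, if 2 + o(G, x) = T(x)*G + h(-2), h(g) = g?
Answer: 975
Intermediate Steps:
T(F) = 4 + F
Q(O) = 2*O*(-7 + O) (Q(O) = (2*O)*(-7 + O) = 2*O*(-7 + O))
o(G, x) = -4 + G*(4 + x) (o(G, x) = -2 + ((4 + x)*G - 2) = -2 + (G*(4 + x) - 2) = -2 + (-2 + G*(4 + x)) = -4 + G*(4 + x))
(o(-9, Q(-3)) + 134) + 1421 = ((-4 - 9*(4 + 2*(-3)*(-7 - 3))) + 134) + 1421 = ((-4 - 9*(4 + 2*(-3)*(-10))) + 134) + 1421 = ((-4 - 9*(4 + 60)) + 134) + 1421 = ((-4 - 9*64) + 134) + 1421 = ((-4 - 576) + 134) + 1421 = (-580 + 134) + 1421 = -446 + 1421 = 975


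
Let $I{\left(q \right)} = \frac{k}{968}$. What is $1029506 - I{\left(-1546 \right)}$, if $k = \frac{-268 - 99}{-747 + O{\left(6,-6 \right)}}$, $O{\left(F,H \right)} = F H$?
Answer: $\frac{780307895297}{757944} \approx 1.0295 \cdot 10^{6}$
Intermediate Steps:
$k = \frac{367}{783}$ ($k = \frac{-268 - 99}{-747 + 6 \left(-6\right)} = - \frac{367}{-747 - 36} = - \frac{367}{-783} = \left(-367\right) \left(- \frac{1}{783}\right) = \frac{367}{783} \approx 0.46871$)
$I{\left(q \right)} = \frac{367}{757944}$ ($I{\left(q \right)} = \frac{367}{783 \cdot 968} = \frac{367}{783} \cdot \frac{1}{968} = \frac{367}{757944}$)
$1029506 - I{\left(-1546 \right)} = 1029506 - \frac{367}{757944} = \frac{780307895297}{757944}$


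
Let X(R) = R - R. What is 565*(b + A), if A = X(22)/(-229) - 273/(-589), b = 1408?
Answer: 468715525/589 ≈ 7.9578e+5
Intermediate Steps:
X(R) = 0
A = 273/589 (A = 0/(-229) - 273/(-589) = 0*(-1/229) - 273*(-1/589) = 0 + 273/589 = 273/589 ≈ 0.46350)
565*(b + A) = 565*(1408 + 273/589) = 565*(829585/589) = 468715525/589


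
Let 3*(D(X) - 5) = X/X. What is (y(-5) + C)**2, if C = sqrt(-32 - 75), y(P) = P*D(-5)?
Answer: 5437/9 - 160*I*sqrt(107)/3 ≈ 604.11 - 551.68*I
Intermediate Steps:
D(X) = 16/3 (D(X) = 5 + (X/X)/3 = 5 + (1/3)*1 = 5 + 1/3 = 16/3)
y(P) = 16*P/3 (y(P) = P*(16/3) = 16*P/3)
C = I*sqrt(107) (C = sqrt(-107) = I*sqrt(107) ≈ 10.344*I)
(y(-5) + C)**2 = ((16/3)*(-5) + I*sqrt(107))**2 = (-80/3 + I*sqrt(107))**2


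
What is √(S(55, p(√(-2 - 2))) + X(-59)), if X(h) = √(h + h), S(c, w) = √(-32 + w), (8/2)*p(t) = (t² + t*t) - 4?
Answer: √I*√(√35 + √118) ≈ 2.8965 + 2.8965*I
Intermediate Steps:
p(t) = -1 + t²/2 (p(t) = ((t² + t*t) - 4)/4 = ((t² + t²) - 4)/4 = (2*t² - 4)/4 = (-4 + 2*t²)/4 = -1 + t²/2)
X(h) = √2*√h (X(h) = √(2*h) = √2*√h)
√(S(55, p(√(-2 - 2))) + X(-59)) = √(√(-32 + (-1 + (√(-2 - 2))²/2)) + √2*√(-59)) = √(√(-32 + (-1 + (√(-4))²/2)) + √2*(I*√59)) = √(√(-32 + (-1 + (2*I)²/2)) + I*√118) = √(√(-32 + (-1 + (½)*(-4))) + I*√118) = √(√(-32 + (-1 - 2)) + I*√118) = √(√(-32 - 3) + I*√118) = √(√(-35) + I*√118) = √(I*√35 + I*√118)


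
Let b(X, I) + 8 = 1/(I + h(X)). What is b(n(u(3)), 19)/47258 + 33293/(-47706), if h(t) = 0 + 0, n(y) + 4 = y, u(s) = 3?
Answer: -7475263723/10708828203 ≈ -0.69805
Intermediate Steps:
n(y) = -4 + y
h(t) = 0
b(X, I) = -8 + 1/I (b(X, I) = -8 + 1/(I + 0) = -8 + 1/I)
b(n(u(3)), 19)/47258 + 33293/(-47706) = (-8 + 1/19)/47258 + 33293/(-47706) = (-8 + 1/19)*(1/47258) + 33293*(-1/47706) = -151/19*1/47258 - 33293/47706 = -151/897902 - 33293/47706 = -7475263723/10708828203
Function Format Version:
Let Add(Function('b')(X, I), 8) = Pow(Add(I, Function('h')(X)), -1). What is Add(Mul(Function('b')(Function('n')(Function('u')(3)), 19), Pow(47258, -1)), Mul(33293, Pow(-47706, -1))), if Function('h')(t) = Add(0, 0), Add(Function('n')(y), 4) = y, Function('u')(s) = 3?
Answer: Rational(-7475263723, 10708828203) ≈ -0.69805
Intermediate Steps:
Function('n')(y) = Add(-4, y)
Function('h')(t) = 0
Function('b')(X, I) = Add(-8, Pow(I, -1)) (Function('b')(X, I) = Add(-8, Pow(Add(I, 0), -1)) = Add(-8, Pow(I, -1)))
Add(Mul(Function('b')(Function('n')(Function('u')(3)), 19), Pow(47258, -1)), Mul(33293, Pow(-47706, -1))) = Add(Mul(Add(-8, Pow(19, -1)), Pow(47258, -1)), Mul(33293, Pow(-47706, -1))) = Add(Mul(Add(-8, Rational(1, 19)), Rational(1, 47258)), Mul(33293, Rational(-1, 47706))) = Add(Mul(Rational(-151, 19), Rational(1, 47258)), Rational(-33293, 47706)) = Add(Rational(-151, 897902), Rational(-33293, 47706)) = Rational(-7475263723, 10708828203)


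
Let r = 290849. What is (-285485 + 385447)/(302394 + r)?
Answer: 99962/593243 ≈ 0.16850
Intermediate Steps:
(-285485 + 385447)/(302394 + r) = (-285485 + 385447)/(302394 + 290849) = 99962/593243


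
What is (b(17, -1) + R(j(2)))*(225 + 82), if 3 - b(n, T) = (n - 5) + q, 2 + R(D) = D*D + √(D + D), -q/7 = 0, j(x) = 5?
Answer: 4298 + 307*√10 ≈ 5268.8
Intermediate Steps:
q = 0 (q = -7*0 = 0)
R(D) = -2 + D² + √2*√D (R(D) = -2 + (D*D + √(D + D)) = -2 + (D² + √(2*D)) = -2 + (D² + √2*√D) = -2 + D² + √2*√D)
b(n, T) = 8 - n (b(n, T) = 3 - ((n - 5) + 0) = 3 - ((-5 + n) + 0) = 3 - (-5 + n) = 3 + (5 - n) = 8 - n)
(b(17, -1) + R(j(2)))*(225 + 82) = ((8 - 1*17) + (-2 + 5² + √2*√5))*(225 + 82) = ((8 - 17) + (-2 + 25 + √10))*307 = (-9 + (23 + √10))*307 = (14 + √10)*307 = 4298 + 307*√10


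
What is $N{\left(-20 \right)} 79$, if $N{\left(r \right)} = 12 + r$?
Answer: $-632$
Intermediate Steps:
$N{\left(-20 \right)} 79 = \left(12 - 20\right) 79 = \left(-8\right) 79 = -632$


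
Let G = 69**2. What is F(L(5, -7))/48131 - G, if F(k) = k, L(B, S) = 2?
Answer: -229151689/48131 ≈ -4761.0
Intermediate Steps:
G = 4761
F(L(5, -7))/48131 - G = 2/48131 - 1*4761 = 2*(1/48131) - 4761 = 2/48131 - 4761 = -229151689/48131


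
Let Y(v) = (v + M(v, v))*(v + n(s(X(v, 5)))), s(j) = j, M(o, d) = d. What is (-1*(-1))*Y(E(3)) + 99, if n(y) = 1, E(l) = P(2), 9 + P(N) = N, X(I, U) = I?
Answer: 183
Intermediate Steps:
P(N) = -9 + N
E(l) = -7 (E(l) = -9 + 2 = -7)
Y(v) = 2*v*(1 + v) (Y(v) = (v + v)*(v + 1) = (2*v)*(1 + v) = 2*v*(1 + v))
(-1*(-1))*Y(E(3)) + 99 = (-1*(-1))*(2*(-7)*(1 - 7)) + 99 = 1*(2*(-7)*(-6)) + 99 = 1*84 + 99 = 84 + 99 = 183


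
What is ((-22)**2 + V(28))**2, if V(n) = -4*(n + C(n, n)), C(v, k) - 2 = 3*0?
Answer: 132496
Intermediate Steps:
C(v, k) = 2 (C(v, k) = 2 + 3*0 = 2 + 0 = 2)
V(n) = -8 - 4*n (V(n) = -4*(n + 2) = -4*(2 + n) = -8 - 4*n)
((-22)**2 + V(28))**2 = ((-22)**2 + (-8 - 4*28))**2 = (484 + (-8 - 112))**2 = (484 - 120)**2 = 364**2 = 132496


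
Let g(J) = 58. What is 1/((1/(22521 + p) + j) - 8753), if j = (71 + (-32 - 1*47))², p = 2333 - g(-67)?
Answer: -24796/215452443 ≈ -0.00011509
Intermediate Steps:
p = 2275 (p = 2333 - 1*58 = 2333 - 58 = 2275)
j = 64 (j = (71 + (-32 - 47))² = (71 - 79)² = (-8)² = 64)
1/((1/(22521 + p) + j) - 8753) = 1/((1/(22521 + 2275) + 64) - 8753) = 1/((1/24796 + 64) - 8753) = 1/(1586945/24796 - 8753) = 1/(-215452443/24796) = -24796/215452443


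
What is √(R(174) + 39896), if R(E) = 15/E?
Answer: √134210434/58 ≈ 199.74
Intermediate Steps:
√(R(174) + 39896) = √(15/174 + 39896) = √(15*(1/174) + 39896) = √(5/58 + 39896) = √(2313973/58) = √134210434/58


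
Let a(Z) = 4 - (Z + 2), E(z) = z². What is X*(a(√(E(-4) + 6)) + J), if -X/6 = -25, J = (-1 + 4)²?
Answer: 1650 - 150*√22 ≈ 946.44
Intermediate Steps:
J = 9 (J = 3² = 9)
X = 150 (X = -6*(-25) = 150)
a(Z) = 2 - Z (a(Z) = 4 - (2 + Z) = 4 + (-2 - Z) = 2 - Z)
X*(a(√(E(-4) + 6)) + J) = 150*((2 - √((-4)² + 6)) + 9) = 150*((2 - √(16 + 6)) + 9) = 150*((2 - √22) + 9) = 150*(11 - √22) = 1650 - 150*√22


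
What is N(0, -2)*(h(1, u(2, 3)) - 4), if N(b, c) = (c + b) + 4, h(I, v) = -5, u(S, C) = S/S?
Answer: -18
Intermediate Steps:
u(S, C) = 1
N(b, c) = 4 + b + c (N(b, c) = (b + c) + 4 = 4 + b + c)
N(0, -2)*(h(1, u(2, 3)) - 4) = (4 + 0 - 2)*(-5 - 4) = 2*(-9) = -18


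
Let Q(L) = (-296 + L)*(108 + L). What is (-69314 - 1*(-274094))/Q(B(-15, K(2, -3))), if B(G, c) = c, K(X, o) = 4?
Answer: -51195/8176 ≈ -6.2616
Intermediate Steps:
(-69314 - 1*(-274094))/Q(B(-15, K(2, -3))) = (-69314 - 1*(-274094))/(-31968 + 4**2 - 188*4) = (-69314 + 274094)/(-31968 + 16 - 752) = 204780/(-32704) = 204780*(-1/32704) = -51195/8176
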